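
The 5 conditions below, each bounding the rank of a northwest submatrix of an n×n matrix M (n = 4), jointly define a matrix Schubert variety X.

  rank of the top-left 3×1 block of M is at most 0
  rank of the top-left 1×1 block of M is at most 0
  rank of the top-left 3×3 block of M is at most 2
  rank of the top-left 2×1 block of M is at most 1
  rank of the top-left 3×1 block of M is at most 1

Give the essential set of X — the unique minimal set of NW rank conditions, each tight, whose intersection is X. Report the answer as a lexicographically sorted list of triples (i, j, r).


Reconstructing r_w from the 5 given conditions:

  i=1: 0 | 1 | 1 | 1
  i=2: 0 | 1 | 2 | 2
  i=3: 0 | 1 | 2 | 3
  i=4: 1 | 2 | 3 | 4

the unique w with this rank table is (2, 3, 4, 1).

|D(w)|=3, |Ess(w)|=1:

[(3, 1, 0)]


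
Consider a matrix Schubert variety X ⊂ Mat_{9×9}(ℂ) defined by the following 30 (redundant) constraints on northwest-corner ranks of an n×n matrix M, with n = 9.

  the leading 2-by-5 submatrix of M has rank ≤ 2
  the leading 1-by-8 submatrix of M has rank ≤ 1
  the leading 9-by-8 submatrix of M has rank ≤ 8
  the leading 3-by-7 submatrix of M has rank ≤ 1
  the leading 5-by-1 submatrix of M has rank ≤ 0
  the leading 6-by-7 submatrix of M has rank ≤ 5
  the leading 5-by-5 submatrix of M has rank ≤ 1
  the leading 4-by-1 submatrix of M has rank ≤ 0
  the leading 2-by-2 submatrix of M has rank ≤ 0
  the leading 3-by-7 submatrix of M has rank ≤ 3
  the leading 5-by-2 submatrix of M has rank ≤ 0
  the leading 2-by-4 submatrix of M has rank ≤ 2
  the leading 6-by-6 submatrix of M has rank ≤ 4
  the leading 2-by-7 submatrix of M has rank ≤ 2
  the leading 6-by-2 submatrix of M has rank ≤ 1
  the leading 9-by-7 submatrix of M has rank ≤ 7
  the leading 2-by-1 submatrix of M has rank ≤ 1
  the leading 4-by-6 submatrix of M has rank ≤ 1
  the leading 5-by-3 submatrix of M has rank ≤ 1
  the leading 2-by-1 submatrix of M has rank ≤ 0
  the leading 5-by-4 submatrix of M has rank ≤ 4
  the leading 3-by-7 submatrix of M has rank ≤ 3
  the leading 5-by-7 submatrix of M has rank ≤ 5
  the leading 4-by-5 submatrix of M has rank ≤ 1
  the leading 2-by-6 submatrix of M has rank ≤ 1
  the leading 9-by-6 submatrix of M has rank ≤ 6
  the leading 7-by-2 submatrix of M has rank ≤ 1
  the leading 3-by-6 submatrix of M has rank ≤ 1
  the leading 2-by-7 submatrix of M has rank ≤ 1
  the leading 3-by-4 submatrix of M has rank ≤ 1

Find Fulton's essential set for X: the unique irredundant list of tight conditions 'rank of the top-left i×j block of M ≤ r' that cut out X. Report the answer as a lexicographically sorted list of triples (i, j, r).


Rank table r_w(9×9) implied by the 30 constraints:

  R[1]: 0  0  1  1  1  1  1  1  1
  R[2]: 0  0  1  1  1  1  1  2  2
  R[3]: 0  0  1  1  1  1  1  2  3
  R[4]: 0  0  1  1  1  1  2  3  4
  R[5]: 0  0  1  1  1  2  3  4  5
  R[6]: 1  1  2  2  2  3  4  5  6
  R[7]: 1  1  2  3  3  4  5  6  7
  R[8]: 1  2  3  4  4  5  6  7  8
  R[9]: 1  2  3  4  5  6  7  8  9

the unique w with this rank table is (3, 8, 9, 7, 6, 1, 4, 2, 5).

5 SE-corners of the 24-cell Rothe diagram give Ess(w):

[(3, 7, 1), (4, 6, 1), (5, 2, 0), (5, 5, 1), (7, 2, 1)]


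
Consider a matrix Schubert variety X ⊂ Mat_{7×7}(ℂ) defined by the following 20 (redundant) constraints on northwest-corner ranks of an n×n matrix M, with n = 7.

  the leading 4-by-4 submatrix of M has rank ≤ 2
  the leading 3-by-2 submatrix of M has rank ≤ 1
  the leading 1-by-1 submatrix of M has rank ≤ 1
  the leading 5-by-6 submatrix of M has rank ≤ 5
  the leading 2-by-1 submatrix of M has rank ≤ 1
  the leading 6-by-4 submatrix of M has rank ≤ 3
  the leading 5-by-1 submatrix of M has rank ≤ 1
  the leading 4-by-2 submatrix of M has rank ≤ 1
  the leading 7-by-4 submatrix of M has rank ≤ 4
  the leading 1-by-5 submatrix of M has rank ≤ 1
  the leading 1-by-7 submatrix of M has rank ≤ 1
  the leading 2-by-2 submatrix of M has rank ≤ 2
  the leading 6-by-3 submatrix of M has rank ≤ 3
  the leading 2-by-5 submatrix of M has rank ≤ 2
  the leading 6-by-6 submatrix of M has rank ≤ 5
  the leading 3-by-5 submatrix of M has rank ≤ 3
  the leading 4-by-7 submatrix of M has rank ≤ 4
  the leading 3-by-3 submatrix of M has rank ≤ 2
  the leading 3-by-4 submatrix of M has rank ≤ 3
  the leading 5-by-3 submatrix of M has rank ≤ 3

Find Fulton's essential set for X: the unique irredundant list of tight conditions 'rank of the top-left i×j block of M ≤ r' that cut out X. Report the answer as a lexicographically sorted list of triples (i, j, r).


Recovering R(i,j) via the rank-extension bound from the 20 conditions:

  1  1  1  1  1  1  1
  1  1  2  2  2  2  2
  1  1  2  2  3  3  3
  1  1  2  2  3  4  4
  1  2  3  3  4  5  5
  1  2  3  3  4  5  6
  1  2  3  4  5  6  7

giving w = (1, 3, 5, 6, 2, 7, 4) via Δ²R.

ℓ(w)=6; the 3 essential cells (i,j,r):

[(4, 2, 1), (4, 4, 2), (6, 4, 3)]


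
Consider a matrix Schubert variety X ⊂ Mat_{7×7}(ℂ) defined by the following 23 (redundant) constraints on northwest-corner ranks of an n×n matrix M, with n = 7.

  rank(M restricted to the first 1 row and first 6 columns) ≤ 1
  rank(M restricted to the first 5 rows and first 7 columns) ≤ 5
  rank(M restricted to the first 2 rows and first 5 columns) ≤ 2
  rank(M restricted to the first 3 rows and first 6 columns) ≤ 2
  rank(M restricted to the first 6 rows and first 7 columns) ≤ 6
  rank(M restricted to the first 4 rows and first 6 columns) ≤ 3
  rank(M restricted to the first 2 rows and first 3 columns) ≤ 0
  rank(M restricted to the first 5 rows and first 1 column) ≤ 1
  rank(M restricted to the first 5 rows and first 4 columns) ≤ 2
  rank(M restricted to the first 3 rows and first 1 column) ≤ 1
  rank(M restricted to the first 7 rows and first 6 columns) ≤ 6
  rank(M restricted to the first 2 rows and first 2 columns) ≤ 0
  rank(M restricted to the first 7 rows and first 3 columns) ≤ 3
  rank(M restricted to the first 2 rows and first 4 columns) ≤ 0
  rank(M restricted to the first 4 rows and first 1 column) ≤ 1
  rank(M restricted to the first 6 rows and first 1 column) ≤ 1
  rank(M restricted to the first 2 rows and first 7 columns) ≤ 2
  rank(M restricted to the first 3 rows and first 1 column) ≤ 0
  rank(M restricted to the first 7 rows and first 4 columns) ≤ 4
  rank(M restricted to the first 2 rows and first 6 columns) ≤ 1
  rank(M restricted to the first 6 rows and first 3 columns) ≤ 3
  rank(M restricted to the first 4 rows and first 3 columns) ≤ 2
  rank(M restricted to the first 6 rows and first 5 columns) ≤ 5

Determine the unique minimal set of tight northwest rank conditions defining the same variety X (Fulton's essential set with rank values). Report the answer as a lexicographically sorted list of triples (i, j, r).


Rank table r_w(7×7) implied by the 23 constraints:

  0 0 0 0 1 1 1
  0 0 0 0 1 1 2
  0 1 1 1 2 2 3
  1 2 2 2 3 3 4
  1 2 2 2 3 4 5
  1 2 3 3 4 5 6
  1 2 3 4 5 6 7

the unique w with this rank table is (5, 7, 2, 1, 6, 3, 4).

|D(w)|=12, |Ess(w)|=4:

[(2, 4, 0), (2, 6, 1), (3, 1, 0), (5, 4, 2)]


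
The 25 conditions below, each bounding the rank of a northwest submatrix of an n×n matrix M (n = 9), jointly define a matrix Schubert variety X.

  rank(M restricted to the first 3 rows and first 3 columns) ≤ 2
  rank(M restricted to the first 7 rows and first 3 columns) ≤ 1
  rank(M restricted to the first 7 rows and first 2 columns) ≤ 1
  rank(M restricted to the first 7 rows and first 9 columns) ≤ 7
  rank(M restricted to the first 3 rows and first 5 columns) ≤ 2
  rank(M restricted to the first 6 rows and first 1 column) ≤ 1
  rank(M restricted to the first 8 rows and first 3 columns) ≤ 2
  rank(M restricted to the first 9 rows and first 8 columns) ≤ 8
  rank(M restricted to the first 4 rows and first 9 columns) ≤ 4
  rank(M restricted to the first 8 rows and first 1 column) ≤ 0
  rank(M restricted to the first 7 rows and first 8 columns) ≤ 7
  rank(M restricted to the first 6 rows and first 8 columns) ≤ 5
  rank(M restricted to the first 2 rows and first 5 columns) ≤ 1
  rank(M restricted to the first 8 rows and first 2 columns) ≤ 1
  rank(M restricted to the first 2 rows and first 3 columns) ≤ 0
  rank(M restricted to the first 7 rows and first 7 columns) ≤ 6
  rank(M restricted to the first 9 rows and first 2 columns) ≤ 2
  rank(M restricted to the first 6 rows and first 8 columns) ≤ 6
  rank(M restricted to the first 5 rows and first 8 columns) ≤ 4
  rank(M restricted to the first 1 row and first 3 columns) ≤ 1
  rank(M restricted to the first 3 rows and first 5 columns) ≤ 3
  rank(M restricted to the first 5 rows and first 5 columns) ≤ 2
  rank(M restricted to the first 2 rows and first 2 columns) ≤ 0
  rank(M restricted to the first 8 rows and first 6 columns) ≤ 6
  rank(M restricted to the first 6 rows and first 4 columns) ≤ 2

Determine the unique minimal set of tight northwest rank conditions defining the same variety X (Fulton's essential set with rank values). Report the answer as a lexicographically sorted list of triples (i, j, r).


Computing R[i][j] = min implied NW-rank bound (n=9, 25 conditions):

  R[1]: 0, 0, 0, 1, 1, 1, 1, 1, 1
  R[2]: 0, 0, 0, 1, 1, 2, 2, 2, 2
  R[3]: 0, 1, 1, 2, 2, 3, 3, 3, 3
  R[4]: 0, 1, 1, 2, 2, 3, 4, 4, 4
  R[5]: 0, 1, 1, 2, 2, 3, 4, 4, 5
  R[6]: 0, 1, 1, 2, 3, 4, 5, 5, 6
  R[7]: 0, 1, 1, 2, 3, 4, 5, 6, 7
  R[8]: 0, 1, 2, 3, 4, 5, 6, 7, 8
  R[9]: 1, 2, 3, 4, 5, 6, 7, 8, 9

so w = (4, 6, 2, 7, 9, 5, 8, 3, 1).

Fulton essential set (6 of the 20 Rothe cells):

[(2, 3, 0), (2, 5, 1), (5, 5, 2), (5, 8, 4), (7, 3, 1), (8, 1, 0)]


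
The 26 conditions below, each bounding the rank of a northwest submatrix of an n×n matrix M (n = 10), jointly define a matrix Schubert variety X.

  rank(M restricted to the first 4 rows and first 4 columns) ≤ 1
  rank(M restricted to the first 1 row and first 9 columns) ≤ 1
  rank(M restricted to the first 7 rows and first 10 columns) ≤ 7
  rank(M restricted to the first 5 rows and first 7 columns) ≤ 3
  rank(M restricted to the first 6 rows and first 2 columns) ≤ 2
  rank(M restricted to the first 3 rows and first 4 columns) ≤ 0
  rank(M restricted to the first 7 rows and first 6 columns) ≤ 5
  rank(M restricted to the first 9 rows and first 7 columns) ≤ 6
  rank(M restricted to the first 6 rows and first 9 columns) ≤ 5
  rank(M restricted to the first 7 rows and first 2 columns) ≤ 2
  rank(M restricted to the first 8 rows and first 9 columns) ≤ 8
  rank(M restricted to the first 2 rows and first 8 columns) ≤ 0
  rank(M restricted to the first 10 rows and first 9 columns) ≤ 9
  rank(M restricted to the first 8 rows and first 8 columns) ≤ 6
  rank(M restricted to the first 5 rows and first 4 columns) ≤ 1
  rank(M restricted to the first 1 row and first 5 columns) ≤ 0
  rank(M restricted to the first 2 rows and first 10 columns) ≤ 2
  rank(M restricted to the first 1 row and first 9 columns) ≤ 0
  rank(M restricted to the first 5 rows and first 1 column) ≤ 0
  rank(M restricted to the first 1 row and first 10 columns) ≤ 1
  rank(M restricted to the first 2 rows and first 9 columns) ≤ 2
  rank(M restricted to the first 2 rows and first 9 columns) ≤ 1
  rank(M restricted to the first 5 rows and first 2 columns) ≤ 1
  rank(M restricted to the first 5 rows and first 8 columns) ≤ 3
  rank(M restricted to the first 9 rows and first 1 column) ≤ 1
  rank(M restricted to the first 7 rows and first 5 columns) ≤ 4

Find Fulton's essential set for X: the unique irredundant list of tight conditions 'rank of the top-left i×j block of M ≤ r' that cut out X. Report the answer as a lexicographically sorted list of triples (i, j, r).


Reconstructing r_w from the 26 given conditions:

  i=1: 0 | 0 | 0 | 0 | 0 | 0 | 0 | 0 | 0 | 1
  i=2: 0 | 0 | 0 | 0 | 0 | 0 | 0 | 0 | 1 | 2
  i=3: 0 | 0 | 0 | 0 | 1 | 1 | 1 | 1 | 2 | 3
  i=4: 0 | 1 | 1 | 1 | 2 | 2 | 2 | 2 | 3 | 4
  i=5: 0 | 1 | 1 | 1 | 2 | 3 | 3 | 3 | 4 | 5
  i=6: 1 | 2 | 2 | 2 | 3 | 4 | 4 | 4 | 5 | 6
  i=7: 1 | 2 | 3 | 3 | 4 | 5 | 5 | 5 | 6 | 7
  i=8: 1 | 2 | 3 | 4 | 5 | 6 | 6 | 6 | 7 | 8
  i=9: 1 | 2 | 3 | 4 | 5 | 6 | 6 | 7 | 8 | 9
  i=10: 1 | 2 | 3 | 4 | 5 | 6 | 7 | 8 | 9 | 10

second differences of R give the permutation w = (10, 9, 5, 2, 6, 1, 3, 4, 8, 7).

|D(w)|=26, |Ess(w)|=6:

[(1, 9, 0), (2, 8, 0), (3, 4, 0), (5, 1, 0), (5, 4, 1), (9, 7, 6)]


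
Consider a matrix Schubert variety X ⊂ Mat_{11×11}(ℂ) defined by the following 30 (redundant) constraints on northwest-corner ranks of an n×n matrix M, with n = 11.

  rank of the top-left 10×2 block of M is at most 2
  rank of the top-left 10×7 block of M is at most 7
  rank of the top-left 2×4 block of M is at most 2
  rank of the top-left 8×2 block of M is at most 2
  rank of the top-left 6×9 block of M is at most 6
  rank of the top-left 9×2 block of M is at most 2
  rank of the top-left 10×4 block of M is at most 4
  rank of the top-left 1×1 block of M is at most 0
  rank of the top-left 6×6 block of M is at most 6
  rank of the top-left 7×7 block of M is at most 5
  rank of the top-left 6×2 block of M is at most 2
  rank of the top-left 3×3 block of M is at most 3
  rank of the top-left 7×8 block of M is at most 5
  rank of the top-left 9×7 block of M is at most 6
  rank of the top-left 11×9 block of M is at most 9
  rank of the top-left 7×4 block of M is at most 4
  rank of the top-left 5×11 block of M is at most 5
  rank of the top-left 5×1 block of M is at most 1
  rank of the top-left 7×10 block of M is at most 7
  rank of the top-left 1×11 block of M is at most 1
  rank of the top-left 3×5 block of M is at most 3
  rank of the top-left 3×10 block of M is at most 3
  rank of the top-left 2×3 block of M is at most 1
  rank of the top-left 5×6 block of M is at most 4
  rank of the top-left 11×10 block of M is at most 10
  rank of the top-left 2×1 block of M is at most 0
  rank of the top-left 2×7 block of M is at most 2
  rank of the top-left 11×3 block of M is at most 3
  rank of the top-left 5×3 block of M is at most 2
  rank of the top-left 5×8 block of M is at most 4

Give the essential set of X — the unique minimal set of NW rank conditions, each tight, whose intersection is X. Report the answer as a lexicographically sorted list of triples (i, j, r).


Propagating the 30 rank bounds to every northwest block:

  0, 1, 1, 1, 1, 1, 1, 1, 1, 1, 1
  0, 1, 1, 2, 2, 2, 2, 2, 2, 2, 2
  1, 2, 2, 3, 3, 3, 3, 3, 3, 3, 3
  1, 2, 2, 3, 4, 4, 4, 4, 4, 4, 4
  1, 2, 2, 3, 4, 4, 4, 4, 5, 5, 5
  1, 2, 3, 4, 5, 5, 5, 5, 6, 6, 6
  1, 2, 3, 4, 5, 5, 5, 5, 6, 7, 7
  1, 2, 3, 4, 5, 6, 6, 6, 7, 8, 8
  1, 2, 3, 4, 5, 6, 6, 7, 8, 9, 9
  1, 2, 3, 4, 5, 6, 7, 8, 9, 10, 10
  1, 2, 3, 4, 5, 6, 7, 8, 9, 10, 11

the unique w with this rank table is (2, 4, 1, 5, 9, 3, 10, 6, 8, 7, 11).

ℓ(w)=12; the 6 essential cells (i,j,r):

[(2, 1, 0), (2, 3, 1), (5, 3, 2), (5, 8, 4), (7, 8, 5), (9, 7, 6)]


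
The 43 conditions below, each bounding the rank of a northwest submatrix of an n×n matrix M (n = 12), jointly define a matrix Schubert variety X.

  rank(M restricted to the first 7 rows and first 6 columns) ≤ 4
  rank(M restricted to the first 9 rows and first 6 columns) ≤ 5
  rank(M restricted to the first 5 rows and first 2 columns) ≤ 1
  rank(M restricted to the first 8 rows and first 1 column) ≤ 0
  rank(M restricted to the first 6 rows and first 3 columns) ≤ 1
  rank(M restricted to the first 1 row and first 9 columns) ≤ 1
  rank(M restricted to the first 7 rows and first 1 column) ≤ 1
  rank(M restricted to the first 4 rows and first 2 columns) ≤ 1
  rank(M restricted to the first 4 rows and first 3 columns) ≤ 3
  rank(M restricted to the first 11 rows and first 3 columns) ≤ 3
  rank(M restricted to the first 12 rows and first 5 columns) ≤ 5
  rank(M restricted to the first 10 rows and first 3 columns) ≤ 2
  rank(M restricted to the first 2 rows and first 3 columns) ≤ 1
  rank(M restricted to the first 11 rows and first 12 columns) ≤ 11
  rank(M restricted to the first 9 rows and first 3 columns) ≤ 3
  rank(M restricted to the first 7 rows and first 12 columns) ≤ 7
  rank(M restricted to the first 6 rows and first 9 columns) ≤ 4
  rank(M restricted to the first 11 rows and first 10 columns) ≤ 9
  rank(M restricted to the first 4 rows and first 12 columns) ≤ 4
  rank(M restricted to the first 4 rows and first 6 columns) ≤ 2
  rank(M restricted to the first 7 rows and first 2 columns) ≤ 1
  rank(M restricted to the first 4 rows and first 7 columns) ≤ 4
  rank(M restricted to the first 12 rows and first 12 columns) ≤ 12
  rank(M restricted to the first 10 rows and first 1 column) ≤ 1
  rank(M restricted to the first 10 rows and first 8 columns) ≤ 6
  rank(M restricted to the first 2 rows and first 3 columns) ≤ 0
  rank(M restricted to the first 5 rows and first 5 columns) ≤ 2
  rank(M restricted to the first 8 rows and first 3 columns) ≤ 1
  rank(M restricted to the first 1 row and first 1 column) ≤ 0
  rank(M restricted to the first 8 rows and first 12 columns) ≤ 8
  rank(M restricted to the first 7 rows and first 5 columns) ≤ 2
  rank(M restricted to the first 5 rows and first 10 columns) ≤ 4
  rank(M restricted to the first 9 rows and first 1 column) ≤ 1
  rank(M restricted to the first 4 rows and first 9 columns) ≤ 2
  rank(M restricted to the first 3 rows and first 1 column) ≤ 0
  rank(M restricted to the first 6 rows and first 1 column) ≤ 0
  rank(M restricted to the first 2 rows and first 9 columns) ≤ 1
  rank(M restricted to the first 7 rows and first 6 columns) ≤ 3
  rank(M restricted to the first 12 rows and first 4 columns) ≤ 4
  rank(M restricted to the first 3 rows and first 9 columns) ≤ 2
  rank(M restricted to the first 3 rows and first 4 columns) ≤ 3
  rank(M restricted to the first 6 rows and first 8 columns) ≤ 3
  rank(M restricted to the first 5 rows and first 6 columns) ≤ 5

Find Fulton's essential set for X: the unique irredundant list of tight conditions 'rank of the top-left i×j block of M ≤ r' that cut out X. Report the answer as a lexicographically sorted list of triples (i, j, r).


Propagating the 43 rank bounds to every northwest block:

  i=1: 0 0 0 1 1 1 1 1 1 1 1 1
  i=2: 0 0 0 1 1 1 1 1 1 2 2 2
  i=3: 0 1 1 2 2 2 2 2 2 3 3 3
  i=4: 0 1 1 2 2 2 2 2 2 3 4 4
  i=5: 0 1 1 2 2 3 3 3 3 4 5 5
  i=6: 0 1 1 2 2 3 3 3 4 5 6 6
  i=7: 0 1 1 2 2 3 4 4 5 6 7 7
  i=8: 0 1 1 2 3 4 5 5 6 7 8 8
  i=9: 1 2 2 3 4 5 6 6 7 8 9 9
  i=10: 1 2 2 3 4 5 6 6 7 8 9 10
  i=11: 1 2 3 4 5 6 7 7 8 9 10 11
  i=12: 1 2 3 4 5 6 7 8 9 10 11 12

hence w(1..12) = (4, 10, 2, 11, 6, 9, 7, 5, 1, 12, 3, 8).

Fulton essential set (9 of the 34 Rothe cells):

[(2, 3, 0), (2, 9, 1), (4, 9, 2), (6, 8, 3), (7, 5, 2), (8, 1, 0), (8, 3, 1), (10, 3, 2), (10, 8, 6)]


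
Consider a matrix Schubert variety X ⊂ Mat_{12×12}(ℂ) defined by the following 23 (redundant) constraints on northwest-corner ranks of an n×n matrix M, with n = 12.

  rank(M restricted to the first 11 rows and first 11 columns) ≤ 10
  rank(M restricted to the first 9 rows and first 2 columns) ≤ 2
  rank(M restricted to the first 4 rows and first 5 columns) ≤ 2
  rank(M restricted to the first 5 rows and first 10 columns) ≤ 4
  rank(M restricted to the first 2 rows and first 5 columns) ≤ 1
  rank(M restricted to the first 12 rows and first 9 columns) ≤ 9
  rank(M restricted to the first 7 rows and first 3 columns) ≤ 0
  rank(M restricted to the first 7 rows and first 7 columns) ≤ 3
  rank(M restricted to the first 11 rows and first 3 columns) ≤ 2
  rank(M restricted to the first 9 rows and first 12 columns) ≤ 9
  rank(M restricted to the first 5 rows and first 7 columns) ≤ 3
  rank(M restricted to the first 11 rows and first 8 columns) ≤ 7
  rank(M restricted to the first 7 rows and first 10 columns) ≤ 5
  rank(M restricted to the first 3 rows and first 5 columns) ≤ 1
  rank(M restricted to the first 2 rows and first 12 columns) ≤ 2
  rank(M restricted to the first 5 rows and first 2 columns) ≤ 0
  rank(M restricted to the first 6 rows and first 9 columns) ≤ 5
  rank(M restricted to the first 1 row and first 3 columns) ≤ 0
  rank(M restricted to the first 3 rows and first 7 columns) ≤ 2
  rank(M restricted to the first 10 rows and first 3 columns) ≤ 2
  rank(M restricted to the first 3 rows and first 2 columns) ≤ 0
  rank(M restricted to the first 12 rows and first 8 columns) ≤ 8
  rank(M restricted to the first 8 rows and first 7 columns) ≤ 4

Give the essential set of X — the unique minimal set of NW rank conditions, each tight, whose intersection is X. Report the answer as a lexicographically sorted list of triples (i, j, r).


Rank table r_w(12×12) implied by the 23 constraints:

  i=1: 0 0 0 1 1 1 1 1 1 1 1 1
  i=2: 0 0 0 1 1 2 2 2 2 2 2 2
  i=3: 0 0 0 1 1 2 2 3 3 3 3 3
  i=4: 0 0 0 1 2 3 3 4 4 4 4 4
  i=5: 0 0 0 1 2 3 3 4 4 4 5 5
  i=6: 0 0 0 1 2 3 3 4 5 5 6 6
  i=7: 0 0 0 1 2 3 3 4 5 5 6 7
  i=8: 1 1 1 2 3 4 4 5 6 6 7 8
  i=9: 1 2 2 3 4 5 5 6 7 7 8 9
  i=10: 1 2 2 3 4 5 6 7 8 8 9 10
  i=11: 1 2 2 3 4 5 6 7 8 9 10 11
  i=12: 1 2 3 4 5 6 7 8 9 10 11 12

second differences of R give the permutation w = (4, 6, 8, 5, 11, 9, 12, 1, 2, 7, 10, 3).

7 SE-corners of the 32-cell Rothe diagram give Ess(w):

[(3, 5, 1), (3, 7, 2), (5, 10, 4), (7, 3, 0), (7, 7, 3), (7, 10, 5), (11, 3, 2)]


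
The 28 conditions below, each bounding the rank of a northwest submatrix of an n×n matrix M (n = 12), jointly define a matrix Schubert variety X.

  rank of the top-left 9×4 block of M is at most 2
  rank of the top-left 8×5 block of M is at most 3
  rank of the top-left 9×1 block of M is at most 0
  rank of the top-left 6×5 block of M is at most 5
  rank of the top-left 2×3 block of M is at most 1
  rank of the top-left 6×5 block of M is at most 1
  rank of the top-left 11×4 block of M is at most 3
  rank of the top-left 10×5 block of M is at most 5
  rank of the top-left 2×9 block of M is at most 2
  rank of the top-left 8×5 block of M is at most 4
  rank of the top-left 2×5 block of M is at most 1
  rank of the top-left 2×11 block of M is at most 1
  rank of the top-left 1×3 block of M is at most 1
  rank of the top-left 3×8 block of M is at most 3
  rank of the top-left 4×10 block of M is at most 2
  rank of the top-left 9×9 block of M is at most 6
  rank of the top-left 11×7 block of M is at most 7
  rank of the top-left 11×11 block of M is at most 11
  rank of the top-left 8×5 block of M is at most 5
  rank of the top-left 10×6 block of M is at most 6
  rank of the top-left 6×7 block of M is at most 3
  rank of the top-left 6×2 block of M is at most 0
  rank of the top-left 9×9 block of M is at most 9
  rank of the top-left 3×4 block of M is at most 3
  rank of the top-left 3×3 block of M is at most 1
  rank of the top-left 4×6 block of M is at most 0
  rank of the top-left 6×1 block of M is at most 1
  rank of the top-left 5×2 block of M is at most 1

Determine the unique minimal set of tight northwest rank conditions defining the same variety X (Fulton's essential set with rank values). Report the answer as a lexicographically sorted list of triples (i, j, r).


Rank table r_w(12×12) implied by the 28 constraints:

  R[1]: 0, 0, 0, 0, 0, 0, 1, 1, 1, 1, 1, 1
  R[2]: 0, 0, 0, 0, 0, 0, 1, 1, 1, 1, 1, 2
  R[3]: 0, 0, 0, 0, 0, 0, 1, 2, 2, 2, 2, 3
  R[4]: 0, 0, 0, 0, 0, 0, 1, 2, 2, 2, 3, 4
  R[5]: 0, 0, 1, 1, 1, 1, 2, 3, 3, 3, 4, 5
  R[6]: 0, 0, 1, 1, 1, 2, 3, 4, 4, 4, 5, 6
  R[7]: 0, 1, 2, 2, 2, 3, 4, 5, 5, 5, 6, 7
  R[8]: 0, 1, 2, 2, 3, 4, 5, 6, 6, 6, 7, 8
  R[9]: 0, 1, 2, 2, 3, 4, 5, 6, 6, 7, 8, 9
  R[10]: 1, 2, 3, 3, 4, 5, 6, 7, 7, 8, 9, 10
  R[11]: 1, 2, 3, 3, 4, 5, 6, 7, 8, 9, 10, 11
  R[12]: 1, 2, 3, 4, 5, 6, 7, 8, 9, 10, 11, 12

reading off 1-entries of Δ²R: w = (7, 12, 8, 11, 3, 6, 2, 5, 10, 1, 9, 4).

ℓ(w)=43; the 9 essential cells (i,j,r):

[(2, 11, 1), (4, 6, 0), (4, 10, 2), (6, 2, 0), (6, 5, 1), (9, 1, 0), (9, 4, 2), (9, 9, 6), (11, 4, 3)]


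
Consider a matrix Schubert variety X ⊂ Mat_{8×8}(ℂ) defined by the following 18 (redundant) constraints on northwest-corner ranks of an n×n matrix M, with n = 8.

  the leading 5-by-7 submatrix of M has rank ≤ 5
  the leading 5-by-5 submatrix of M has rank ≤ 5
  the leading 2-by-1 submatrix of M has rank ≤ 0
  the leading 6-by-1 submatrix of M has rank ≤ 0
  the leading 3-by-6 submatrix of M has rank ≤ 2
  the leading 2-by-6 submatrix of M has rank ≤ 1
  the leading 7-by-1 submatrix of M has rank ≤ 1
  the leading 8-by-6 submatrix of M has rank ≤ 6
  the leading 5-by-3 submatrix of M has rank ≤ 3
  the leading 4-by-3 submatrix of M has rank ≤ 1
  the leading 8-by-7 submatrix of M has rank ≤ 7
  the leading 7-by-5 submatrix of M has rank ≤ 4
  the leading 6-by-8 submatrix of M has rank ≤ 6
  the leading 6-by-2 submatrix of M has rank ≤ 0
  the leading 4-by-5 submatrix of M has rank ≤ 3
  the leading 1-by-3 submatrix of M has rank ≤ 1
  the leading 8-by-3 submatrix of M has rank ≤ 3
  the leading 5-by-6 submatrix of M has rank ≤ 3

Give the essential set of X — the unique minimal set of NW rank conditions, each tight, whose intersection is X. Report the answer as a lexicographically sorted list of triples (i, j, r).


Reconstructing r_w from the 18 given conditions:

  row 1: 0 0 1 1 1 1 1 1
  row 2: 0 0 1 1 1 1 2 2
  row 3: 0 0 1 2 2 2 3 3
  row 4: 0 0 1 2 3 3 4 4
  row 5: 0 0 1 2 3 3 4 5
  row 6: 0 0 1 2 3 4 5 6
  row 7: 1 1 2 3 4 5 6 7
  row 8: 1 2 3 4 5 6 7 8

so w = (3, 7, 4, 5, 8, 6, 1, 2).

Rothe diagram D(w) (16 cells), 3 SE-corners (essential conditions):

[(2, 6, 1), (5, 6, 3), (6, 2, 0)]


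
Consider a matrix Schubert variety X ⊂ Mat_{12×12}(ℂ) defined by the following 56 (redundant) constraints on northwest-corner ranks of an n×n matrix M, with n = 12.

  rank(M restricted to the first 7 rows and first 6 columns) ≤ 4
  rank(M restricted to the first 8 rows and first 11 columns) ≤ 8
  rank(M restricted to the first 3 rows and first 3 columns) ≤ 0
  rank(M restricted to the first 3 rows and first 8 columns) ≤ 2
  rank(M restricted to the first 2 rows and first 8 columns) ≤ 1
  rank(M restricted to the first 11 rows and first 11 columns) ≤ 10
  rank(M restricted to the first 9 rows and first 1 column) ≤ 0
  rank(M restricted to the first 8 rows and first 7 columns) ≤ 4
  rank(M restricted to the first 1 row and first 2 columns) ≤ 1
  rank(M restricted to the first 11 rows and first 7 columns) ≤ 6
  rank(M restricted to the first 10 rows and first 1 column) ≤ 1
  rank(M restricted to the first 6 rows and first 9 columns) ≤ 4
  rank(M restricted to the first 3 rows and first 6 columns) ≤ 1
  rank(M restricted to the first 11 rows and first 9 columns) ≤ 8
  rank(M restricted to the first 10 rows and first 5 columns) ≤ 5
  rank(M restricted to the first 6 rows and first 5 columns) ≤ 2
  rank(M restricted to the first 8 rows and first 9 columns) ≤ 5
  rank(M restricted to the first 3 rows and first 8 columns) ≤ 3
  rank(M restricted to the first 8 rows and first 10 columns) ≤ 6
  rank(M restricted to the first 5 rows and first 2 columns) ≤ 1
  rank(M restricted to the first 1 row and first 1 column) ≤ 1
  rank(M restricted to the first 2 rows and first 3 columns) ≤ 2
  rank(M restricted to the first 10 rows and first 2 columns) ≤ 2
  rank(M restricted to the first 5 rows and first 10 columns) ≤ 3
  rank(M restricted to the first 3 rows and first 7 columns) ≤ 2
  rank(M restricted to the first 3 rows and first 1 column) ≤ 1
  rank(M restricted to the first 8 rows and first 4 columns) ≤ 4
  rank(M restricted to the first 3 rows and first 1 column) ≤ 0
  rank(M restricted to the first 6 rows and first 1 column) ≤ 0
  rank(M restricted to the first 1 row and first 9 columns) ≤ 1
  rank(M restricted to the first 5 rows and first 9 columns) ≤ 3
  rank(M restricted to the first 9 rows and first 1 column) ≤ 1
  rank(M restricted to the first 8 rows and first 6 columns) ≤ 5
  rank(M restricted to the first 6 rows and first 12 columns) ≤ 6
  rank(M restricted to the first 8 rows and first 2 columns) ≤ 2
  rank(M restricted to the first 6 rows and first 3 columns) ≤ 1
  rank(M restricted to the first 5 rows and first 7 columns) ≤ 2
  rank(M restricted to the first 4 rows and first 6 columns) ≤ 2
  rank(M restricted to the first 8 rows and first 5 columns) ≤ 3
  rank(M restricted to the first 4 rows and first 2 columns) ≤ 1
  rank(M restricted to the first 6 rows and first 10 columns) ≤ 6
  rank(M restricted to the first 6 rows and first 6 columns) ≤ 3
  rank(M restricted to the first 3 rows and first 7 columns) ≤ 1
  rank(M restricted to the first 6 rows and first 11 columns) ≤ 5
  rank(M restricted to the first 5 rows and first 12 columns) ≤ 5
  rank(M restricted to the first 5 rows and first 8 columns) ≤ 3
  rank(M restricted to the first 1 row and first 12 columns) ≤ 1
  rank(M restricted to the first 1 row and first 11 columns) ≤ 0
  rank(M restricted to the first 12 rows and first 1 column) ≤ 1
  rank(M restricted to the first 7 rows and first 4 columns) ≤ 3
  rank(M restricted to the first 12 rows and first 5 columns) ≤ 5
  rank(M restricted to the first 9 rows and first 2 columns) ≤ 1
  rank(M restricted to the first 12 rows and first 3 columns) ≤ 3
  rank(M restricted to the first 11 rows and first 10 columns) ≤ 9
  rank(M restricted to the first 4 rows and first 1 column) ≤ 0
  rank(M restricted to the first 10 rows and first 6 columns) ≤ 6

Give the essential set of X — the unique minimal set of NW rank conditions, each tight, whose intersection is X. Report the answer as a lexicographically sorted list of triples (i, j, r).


Computing R[i][j] = min implied NW-rank bound (n=12, 56 conditions):

  0 0 0 0 0 0 0 0 0 0 0 1
  0 0 0 1 1 1 1 1 1 1 1 2
  0 0 0 1 1 1 1 2 2 2 2 3
  0 1 1 2 2 2 2 3 3 3 3 4
  0 1 1 2 2 2 2 3 3 3 4 5
  0 1 1 2 2 3 3 4 4 4 5 6
  0 1 2 3 3 4 4 5 5 5 6 7
  0 1 2 3 3 4 4 5 5 6 7 8
  0 1 2 3 4 5 5 6 6 7 8 9
  1 2 3 4 5 6 6 7 7 8 9 10
  1 2 3 4 5 6 6 7 8 9 10 11
  1 2 3 4 5 6 7 8 9 10 11 12

hence w(1..12) = (12, 4, 8, 2, 11, 6, 3, 10, 5, 1, 9, 7).

Fulton essential set (12 of the 38 Rothe cells):

[(1, 11, 0), (3, 3, 0), (3, 7, 1), (5, 7, 2), (5, 10, 3), (6, 3, 1), (6, 5, 2), (8, 5, 3), (8, 7, 4), (8, 9, 5), (9, 1, 0), (11, 7, 6)]


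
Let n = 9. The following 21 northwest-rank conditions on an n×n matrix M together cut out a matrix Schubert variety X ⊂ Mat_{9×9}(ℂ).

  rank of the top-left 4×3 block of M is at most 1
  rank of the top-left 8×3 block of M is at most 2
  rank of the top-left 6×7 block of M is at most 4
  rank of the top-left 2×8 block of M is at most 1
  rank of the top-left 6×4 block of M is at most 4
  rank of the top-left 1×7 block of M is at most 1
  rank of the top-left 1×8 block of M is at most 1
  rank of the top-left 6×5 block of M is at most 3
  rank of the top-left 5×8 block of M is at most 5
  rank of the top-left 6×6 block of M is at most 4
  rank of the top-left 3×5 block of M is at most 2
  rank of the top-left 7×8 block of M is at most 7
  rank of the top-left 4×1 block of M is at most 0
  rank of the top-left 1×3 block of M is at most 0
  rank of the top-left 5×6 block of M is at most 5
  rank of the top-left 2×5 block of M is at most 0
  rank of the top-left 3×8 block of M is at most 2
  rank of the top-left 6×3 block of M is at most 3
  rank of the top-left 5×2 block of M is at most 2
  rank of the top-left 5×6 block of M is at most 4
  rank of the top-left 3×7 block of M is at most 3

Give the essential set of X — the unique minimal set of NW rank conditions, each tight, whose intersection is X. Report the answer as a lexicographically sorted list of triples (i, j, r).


Computing R[i][j] = min implied NW-rank bound (n=9, 21 conditions):

  0 0 0 0 0 1 1 1 1
  0 0 0 0 0 1 1 1 2
  0 1 1 1 1 2 2 2 3
  0 1 1 2 2 3 3 3 4
  1 2 2 3 3 4 4 4 5
  1 2 2 3 3 4 4 5 6
  1 2 2 3 4 5 5 6 7
  1 2 2 3 4 5 6 7 8
  1 2 3 4 5 6 7 8 9

the unique w with this rank table is (6, 9, 2, 4, 1, 8, 5, 7, 3).

D(w) has 20 cells with 7 SE-corners; essential set:

[(2, 5, 0), (2, 8, 1), (4, 1, 0), (4, 3, 1), (6, 5, 3), (6, 7, 4), (8, 3, 2)]


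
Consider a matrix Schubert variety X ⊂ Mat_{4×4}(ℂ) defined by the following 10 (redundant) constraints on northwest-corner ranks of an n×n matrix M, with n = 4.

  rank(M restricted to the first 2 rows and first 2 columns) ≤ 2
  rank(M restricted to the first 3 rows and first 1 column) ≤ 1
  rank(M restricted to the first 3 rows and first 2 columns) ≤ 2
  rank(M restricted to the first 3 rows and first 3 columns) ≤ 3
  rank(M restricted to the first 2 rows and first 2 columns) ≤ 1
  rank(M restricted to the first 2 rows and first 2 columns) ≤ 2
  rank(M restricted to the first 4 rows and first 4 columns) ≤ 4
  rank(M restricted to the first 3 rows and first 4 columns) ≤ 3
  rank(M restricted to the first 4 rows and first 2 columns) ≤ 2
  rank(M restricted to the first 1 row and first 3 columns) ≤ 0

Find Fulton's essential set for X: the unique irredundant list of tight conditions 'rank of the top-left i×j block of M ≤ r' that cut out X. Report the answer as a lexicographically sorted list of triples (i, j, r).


Propagating the 10 rank bounds to every northwest block:

  row 1: 0, 0, 0, 1
  row 2: 1, 1, 1, 2
  row 3: 1, 2, 2, 3
  row 4: 1, 2, 3, 4

reading off 1-entries of Δ²R: w = (4, 1, 2, 3).

ℓ(w)=3; the 1 essential cell (i,j,r):

[(1, 3, 0)]


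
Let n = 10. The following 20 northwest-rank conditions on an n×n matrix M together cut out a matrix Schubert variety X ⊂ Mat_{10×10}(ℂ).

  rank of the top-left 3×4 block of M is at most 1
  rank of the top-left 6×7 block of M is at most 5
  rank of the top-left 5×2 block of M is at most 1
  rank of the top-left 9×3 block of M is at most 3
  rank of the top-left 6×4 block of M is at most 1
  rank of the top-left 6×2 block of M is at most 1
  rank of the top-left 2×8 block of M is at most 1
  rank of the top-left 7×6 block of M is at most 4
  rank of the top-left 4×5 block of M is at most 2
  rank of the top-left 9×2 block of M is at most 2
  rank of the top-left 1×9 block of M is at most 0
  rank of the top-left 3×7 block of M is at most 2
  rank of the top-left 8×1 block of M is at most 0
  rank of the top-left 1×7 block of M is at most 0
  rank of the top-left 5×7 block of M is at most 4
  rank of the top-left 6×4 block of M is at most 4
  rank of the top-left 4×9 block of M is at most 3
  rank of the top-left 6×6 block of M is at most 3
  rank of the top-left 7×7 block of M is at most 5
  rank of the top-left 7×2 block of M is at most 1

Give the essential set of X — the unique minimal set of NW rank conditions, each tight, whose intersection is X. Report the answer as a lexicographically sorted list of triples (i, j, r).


Reconstructing r_w from the 20 given conditions:

  0 0 0 0 0 0 0 0 0 1
  0 1 1 1 1 1 1 1 1 2
  0 1 1 1 2 2 2 2 2 3
  0 1 1 1 2 3 3 3 3 4
  0 1 1 1 2 3 4 4 4 5
  0 1 1 1 2 3 4 5 5 6
  0 1 2 2 3 4 5 6 6 7
  0 1 2 3 4 5 6 7 7 8
  1 2 3 4 5 6 7 8 8 9
  1 2 3 4 5 6 7 8 9 10

the unique w with this rank table is (10, 2, 5, 6, 7, 8, 3, 4, 1, 9).

ℓ(w)=24; the 3 essential cells (i,j,r):

[(1, 9, 0), (6, 4, 1), (8, 1, 0)]


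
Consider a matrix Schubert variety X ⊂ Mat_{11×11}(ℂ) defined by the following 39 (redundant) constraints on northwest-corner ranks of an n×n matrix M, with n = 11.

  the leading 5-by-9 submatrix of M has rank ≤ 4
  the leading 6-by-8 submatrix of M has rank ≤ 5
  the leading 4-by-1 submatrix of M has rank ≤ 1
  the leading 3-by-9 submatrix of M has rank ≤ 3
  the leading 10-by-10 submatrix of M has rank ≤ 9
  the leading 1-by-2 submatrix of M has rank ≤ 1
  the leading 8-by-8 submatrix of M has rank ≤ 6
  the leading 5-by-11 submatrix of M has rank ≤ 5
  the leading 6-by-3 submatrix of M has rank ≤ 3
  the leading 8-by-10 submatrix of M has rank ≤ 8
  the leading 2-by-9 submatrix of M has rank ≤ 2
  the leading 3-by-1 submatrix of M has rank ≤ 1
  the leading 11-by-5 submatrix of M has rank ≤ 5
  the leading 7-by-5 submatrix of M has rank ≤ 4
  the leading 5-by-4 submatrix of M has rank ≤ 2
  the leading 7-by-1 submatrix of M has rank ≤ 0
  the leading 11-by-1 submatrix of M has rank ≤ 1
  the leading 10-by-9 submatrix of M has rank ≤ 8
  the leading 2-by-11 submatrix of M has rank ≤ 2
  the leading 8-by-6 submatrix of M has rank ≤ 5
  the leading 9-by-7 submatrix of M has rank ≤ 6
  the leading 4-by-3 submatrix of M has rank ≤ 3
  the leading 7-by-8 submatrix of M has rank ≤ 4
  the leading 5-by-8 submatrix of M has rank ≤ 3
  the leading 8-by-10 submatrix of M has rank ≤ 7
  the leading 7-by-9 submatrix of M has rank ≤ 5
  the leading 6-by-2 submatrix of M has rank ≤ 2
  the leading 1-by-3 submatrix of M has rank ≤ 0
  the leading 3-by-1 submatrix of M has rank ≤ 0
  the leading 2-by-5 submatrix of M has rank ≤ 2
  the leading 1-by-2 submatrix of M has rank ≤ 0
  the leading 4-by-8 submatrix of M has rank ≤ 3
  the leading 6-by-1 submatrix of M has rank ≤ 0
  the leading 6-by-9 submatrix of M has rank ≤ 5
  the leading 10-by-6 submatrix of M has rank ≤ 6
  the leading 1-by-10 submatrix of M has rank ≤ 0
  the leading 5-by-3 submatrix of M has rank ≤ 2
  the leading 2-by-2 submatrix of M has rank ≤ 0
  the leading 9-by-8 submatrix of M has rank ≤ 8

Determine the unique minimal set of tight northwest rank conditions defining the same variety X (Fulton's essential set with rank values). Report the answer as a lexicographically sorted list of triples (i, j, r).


Reconstructing r_w from the 39 given conditions:

  R[1]: 0 | 0 | 0 | 0 | 0 | 0 | 0 | 0 | 0 | 0 | 1
  R[2]: 0 | 0 | 1 | 1 | 1 | 1 | 1 | 1 | 1 | 1 | 2
  R[3]: 0 | 1 | 2 | 2 | 2 | 2 | 2 | 2 | 2 | 2 | 3
  R[4]: 0 | 1 | 2 | 2 | 3 | 3 | 3 | 3 | 3 | 3 | 4
  R[5]: 0 | 1 | 2 | 2 | 3 | 3 | 3 | 3 | 4 | 4 | 5
  R[6]: 0 | 1 | 2 | 3 | 4 | 4 | 4 | 4 | 5 | 5 | 6
  R[7]: 0 | 1 | 2 | 3 | 4 | 4 | 4 | 4 | 5 | 6 | 7
  R[8]: 1 | 2 | 3 | 4 | 5 | 5 | 5 | 5 | 6 | 7 | 8
  R[9]: 1 | 2 | 3 | 4 | 5 | 6 | 6 | 6 | 7 | 8 | 9
  R[10]: 1 | 2 | 3 | 4 | 5 | 6 | 7 | 7 | 8 | 9 | 10
  R[11]: 1 | 2 | 3 | 4 | 5 | 6 | 7 | 8 | 9 | 10 | 11

the unique w with this rank table is (11, 3, 2, 5, 9, 4, 10, 1, 6, 7, 8).

ℓ(w)=25; the 6 essential cells (i,j,r):

[(1, 10, 0), (2, 2, 0), (5, 4, 2), (5, 8, 3), (7, 1, 0), (7, 8, 4)]


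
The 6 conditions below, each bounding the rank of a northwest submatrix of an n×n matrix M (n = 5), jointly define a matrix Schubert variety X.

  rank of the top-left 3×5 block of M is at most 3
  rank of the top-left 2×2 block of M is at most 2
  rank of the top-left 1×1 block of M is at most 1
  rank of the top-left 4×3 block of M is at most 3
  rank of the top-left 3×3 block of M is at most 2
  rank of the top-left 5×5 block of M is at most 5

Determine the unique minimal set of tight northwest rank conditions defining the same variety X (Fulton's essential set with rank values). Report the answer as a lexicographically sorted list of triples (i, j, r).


Computing R[i][j] = min implied NW-rank bound (n=5, 6 conditions):

  R[1]: 1, 1, 1, 1, 1
  R[2]: 1, 2, 2, 2, 2
  R[3]: 1, 2, 2, 3, 3
  R[4]: 1, 2, 3, 4, 4
  R[5]: 1, 2, 3, 4, 5

reading off 1-entries of Δ²R: w = (1, 2, 4, 3, 5).

Rothe diagram D(w) (1 cell), 1 SE-corner (essential condition):

[(3, 3, 2)]


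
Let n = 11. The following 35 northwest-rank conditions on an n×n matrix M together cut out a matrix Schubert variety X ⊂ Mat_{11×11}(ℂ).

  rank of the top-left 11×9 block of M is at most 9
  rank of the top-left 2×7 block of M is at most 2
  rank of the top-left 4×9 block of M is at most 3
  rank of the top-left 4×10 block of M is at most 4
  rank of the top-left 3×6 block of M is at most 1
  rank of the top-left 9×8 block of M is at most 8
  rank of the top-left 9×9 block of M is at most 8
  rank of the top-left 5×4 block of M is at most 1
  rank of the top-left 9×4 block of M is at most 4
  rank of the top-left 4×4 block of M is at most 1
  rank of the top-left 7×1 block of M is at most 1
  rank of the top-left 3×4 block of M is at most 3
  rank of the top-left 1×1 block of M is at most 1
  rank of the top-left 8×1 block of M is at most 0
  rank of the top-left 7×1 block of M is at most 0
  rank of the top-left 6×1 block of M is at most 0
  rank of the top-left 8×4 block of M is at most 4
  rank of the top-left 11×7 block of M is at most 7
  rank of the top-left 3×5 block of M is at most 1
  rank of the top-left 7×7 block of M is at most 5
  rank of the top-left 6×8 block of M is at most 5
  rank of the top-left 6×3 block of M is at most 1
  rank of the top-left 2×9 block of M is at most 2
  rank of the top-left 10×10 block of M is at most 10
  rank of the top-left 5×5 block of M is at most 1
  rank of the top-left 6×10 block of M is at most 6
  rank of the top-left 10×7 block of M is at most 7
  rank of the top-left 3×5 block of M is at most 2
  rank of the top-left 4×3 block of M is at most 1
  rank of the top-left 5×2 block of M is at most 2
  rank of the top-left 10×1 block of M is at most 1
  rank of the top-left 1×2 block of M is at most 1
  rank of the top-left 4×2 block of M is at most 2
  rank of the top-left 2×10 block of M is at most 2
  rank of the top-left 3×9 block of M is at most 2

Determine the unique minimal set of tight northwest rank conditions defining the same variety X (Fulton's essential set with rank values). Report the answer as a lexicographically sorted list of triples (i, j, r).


Reconstructing r_w from the 35 given conditions:

  R[1]: 0  1  1  1  1  1  1  1  1  1  1
  R[2]: 0  1  1  1  1  1  2  2  2  2  2
  R[3]: 0  1  1  1  1  1  2  2  2  3  3
  R[4]: 0  1  1  1  1  2  3  3  3  4  4
  R[5]: 0  1  1  1  1  2  3  4  4  5  5
  R[6]: 0  1  1  2  2  3  4  5  5  6  6
  R[7]: 0  1  2  3  3  4  5  6  6  7  7
  R[8]: 0  1  2  3  4  5  6  7  7  8  8
  R[9]: 1  2  3  4  5  6  7  8  8  9  9
  R[10]: 1  2  3  4  5  6  7  8  9  10  10
  R[11]: 1  2  3  4  5  6  7  8  9  10  11

so w = (2, 7, 10, 6, 8, 4, 3, 5, 1, 9, 11).

|D(w)|=25, |Ess(w)|=5:

[(3, 6, 1), (3, 9, 2), (5, 5, 1), (6, 3, 1), (8, 1, 0)]
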